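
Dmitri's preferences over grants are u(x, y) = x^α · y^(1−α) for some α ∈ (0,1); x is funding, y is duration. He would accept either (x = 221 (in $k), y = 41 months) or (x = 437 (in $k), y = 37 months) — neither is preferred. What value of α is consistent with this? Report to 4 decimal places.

The Cobb–Douglas utilities coincide, so 221^α·41^(1−α) = 437^α·37^(1−α).
Rearrange to (221/437)^α = (37/41)^(1−α) and take logs: α·-0.6817705 = (1−α)·-0.1026542.
With A = -0.6817705 and B = -0.1026542: α·A = (1−α)·B, so α = B/(A+B) = -0.1026542/-0.7844247 ≈ 0.1309.

α ≈ 0.1309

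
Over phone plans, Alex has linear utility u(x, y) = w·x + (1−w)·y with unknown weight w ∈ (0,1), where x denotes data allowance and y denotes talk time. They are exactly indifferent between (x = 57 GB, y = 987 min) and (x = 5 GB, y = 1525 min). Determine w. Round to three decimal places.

w = 0.912

Equating utilities: w·57 + (1−w)·987 = w·5 + (1−w)·1525.
Rearranging, 52·w − 538·(1−w) = 0.
Hence w = 538/(52+538) = 538/590 = 0.912.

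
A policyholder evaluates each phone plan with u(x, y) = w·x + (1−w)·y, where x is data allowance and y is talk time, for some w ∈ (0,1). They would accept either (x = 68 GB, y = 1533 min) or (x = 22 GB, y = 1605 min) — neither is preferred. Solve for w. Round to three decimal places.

u(68,1533) = u(22,1605) means w·68 + (1−w)·1533 = w·22 + (1−w)·1605.
w·(68−22) = (1−w)·(1605−1533), i.e. w·46 = (1−w)·72.
Hence w = 72/(46+72) = 72/118 = 0.610.

w = 0.610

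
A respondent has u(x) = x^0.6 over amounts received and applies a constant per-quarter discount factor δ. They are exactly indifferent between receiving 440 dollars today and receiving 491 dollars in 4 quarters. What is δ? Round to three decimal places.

δ ≈ 0.984

The payoff in 4 quarters is discounted by δ^4, so u(440) = δ^4·u(491) and δ^4 = u(440)/u(491).
With u(x) = x^0.6: δ^4 = 440^0.6/491^0.6 = (440/491)^0.6 = 0.93632.
So δ = 0.93632^(1/4) ≈ 0.984.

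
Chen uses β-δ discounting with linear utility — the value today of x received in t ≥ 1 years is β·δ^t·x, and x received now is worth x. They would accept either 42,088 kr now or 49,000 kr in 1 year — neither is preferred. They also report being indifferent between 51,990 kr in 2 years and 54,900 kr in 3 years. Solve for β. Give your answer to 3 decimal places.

β ≈ 0.907

Both payoffs in the second observation are in the future, so β drops out: δ^2·51990 = δ^3·54900 ⇒ δ = 51990/54900 = 0.94699.
The first indifference: 42088 = β·δ·49000, so β = 42088/(δ·49000) = 42088/(0.94699·49000) ≈ 0.907.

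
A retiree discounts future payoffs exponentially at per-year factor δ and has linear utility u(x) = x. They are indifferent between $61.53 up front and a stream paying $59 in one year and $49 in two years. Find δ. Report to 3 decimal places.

Present value of the stream is 59·δ + 49·δ². Indifference gives 59δ + 49δ² = 61.53.
That is, 49δ² + 59δ − 61.53 = 0, a quadratic in δ.
The positive root is δ = [−59 + √(59² + 4·49·61.53)] / (2·49) = (−59 + 124.663)/98 ≈ 0.670.

δ ≈ 0.670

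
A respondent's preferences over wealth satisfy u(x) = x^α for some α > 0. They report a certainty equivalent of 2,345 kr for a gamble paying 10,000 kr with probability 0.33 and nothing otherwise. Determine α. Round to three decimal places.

α ≈ 0.764

The lottery's expected utility is 0.33·u(10000) + 0.67·u(0) = 0.33·10000^α (since u(0) = 0 for α > 0).
Equating: 2345^α = 0.33·10000^α, i.e. 0.2345^α = 0.33.
Take logs: α = ln 0.33 / ln(2345/10000) ≈ 0.76444.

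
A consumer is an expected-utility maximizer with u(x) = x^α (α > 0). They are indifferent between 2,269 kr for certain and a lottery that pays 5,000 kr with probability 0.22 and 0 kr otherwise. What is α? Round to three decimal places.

α ≈ 1.916

Since u(0) = 0, the lottery's EU is 0.22·5000^α.
Indifference: 2269^α = 0.22·5000^α, so (2269/5000)^α = 0.22.
α = ln(0.22) / ln(2269/5000) = -1.514128/-0.790099 ≈ 1.916.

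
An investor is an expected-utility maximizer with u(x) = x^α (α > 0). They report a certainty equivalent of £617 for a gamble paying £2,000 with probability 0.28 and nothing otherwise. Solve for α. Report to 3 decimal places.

EU(lottery) = 0.28·2000^α + 0.72·0 = 0.28·2000^α.
Indifference: 617^α = 0.28·2000^α, so (617/2000)^α = 0.28.
Take logs: α = ln 0.28 / ln(617/2000) ≈ 1.08242.

α ≈ 1.082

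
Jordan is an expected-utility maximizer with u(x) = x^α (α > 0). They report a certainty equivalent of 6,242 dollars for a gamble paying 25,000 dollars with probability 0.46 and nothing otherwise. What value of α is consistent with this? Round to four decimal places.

α ≈ 0.5596

Since u(0) = 0, the lottery's EU is 0.46·25000^α.
Setting u(6242) equal to that: 6242^α = 0.46·25000^α ⇒ (6242/25000)^α = 0.46.
α = ln(0.46) / ln(6242/25000) = -0.7765288/-1.3875752 ≈ 0.5596.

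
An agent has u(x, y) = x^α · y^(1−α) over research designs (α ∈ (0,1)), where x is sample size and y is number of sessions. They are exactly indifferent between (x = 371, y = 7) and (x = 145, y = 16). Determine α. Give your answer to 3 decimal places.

α ≈ 0.468

Set the two utilities equal: 371^α·7^(1−α) = 145^α·16^(1−α).
Taking logs: α·ln 371 + (1−α)·ln 7 = α·ln 145 + (1−α)·ln 16, i.e. α·0.939468 = (1−α)·0.826679.
So α/(1−α) = (0.826679)/(0.939468) = 0.879944, and α = 0.879944/1.879944 ≈ 0.468.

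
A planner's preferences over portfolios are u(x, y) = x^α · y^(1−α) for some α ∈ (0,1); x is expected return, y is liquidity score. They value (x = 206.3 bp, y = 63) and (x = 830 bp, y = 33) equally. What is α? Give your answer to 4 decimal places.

Set the two utilities equal: 206.3^α·63^(1−α) = 830^α·33^(1−α).
Rearrange to (206.3/830)^α = (33/63)^(1−α) and take logs: α·-1.3920943 = (1−α)·-0.6466272.
Thus α·(-2.0387215) = -0.6466272, so α = -0.6466272/-2.0387215 ≈ 0.3172.

α ≈ 0.3172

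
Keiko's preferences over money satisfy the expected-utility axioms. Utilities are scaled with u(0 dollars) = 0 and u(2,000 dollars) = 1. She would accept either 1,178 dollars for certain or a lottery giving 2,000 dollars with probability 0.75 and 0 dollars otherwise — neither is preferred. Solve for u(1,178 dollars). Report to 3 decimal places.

The indifference gives u(1,178 dollars) = 0.75·u(2,000 dollars) + 0.25·u(0 dollars) = 0.75·1 + 0.25·0 = 0.75.

0.750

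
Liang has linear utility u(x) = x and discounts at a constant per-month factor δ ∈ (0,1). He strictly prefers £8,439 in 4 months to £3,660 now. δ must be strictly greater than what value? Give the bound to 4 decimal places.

Comparing present values: 3660 < δ^4·8439.
Dividing by 8439: δ^4 > 0.43370. Both sides are positive, so the 4th root keeps the direction.
δ > (3660/8439)^(1/4) ≈ 0.8115.

δ > 0.8115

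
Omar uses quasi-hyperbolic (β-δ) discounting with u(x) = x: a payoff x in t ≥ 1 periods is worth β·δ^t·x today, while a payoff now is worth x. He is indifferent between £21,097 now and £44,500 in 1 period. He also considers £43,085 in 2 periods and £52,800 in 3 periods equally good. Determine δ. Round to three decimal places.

Both payoffs in the second observation are in the future, so β drops out: δ^2·43085 = δ^3·52800 ⇒ δ = 43085/52800 = 0.81600.

δ ≈ 0.816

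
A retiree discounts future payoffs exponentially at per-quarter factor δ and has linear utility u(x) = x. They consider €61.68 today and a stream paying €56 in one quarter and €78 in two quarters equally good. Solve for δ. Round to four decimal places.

δ ≈ 0.6000

Equating present values: 61.68 = 56δ + 78δ².
That is, 78δ² + 56δ − 61.68 = 0, a quadratic in δ.
By the quadratic formula (taking the positive root), δ = (−56 + √22380.16) / 156 ≈ 0.6000.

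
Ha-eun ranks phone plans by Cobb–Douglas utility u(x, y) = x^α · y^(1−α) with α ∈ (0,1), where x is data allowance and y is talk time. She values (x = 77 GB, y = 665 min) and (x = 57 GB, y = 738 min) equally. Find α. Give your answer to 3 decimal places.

The Cobb–Douglas utilities coincide, so 77^α·665^(1−α) = 57^α·738^(1−α).
Taking logs: α·ln 77 + (1−α)·ln 665 = α·ln 57 + (1−α)·ln 738, i.e. α·0.300754 = (1−α)·0.104157.
Thus α·(0.404911) = 0.104157, so α = 0.104157/0.404911 ≈ 0.257.

α ≈ 0.257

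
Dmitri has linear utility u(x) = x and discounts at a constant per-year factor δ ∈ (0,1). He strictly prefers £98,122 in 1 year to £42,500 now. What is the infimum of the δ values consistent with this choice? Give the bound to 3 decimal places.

δ > 0.433

Under u(x) = x this choice says 42500 < δ·98122.
Dividing through by 98122 gives δ > 0.43313.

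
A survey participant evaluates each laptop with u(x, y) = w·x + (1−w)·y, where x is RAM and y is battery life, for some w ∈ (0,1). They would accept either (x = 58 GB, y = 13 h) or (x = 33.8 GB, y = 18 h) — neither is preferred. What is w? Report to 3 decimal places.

w = 0.171

Indifference: w·58 + (1−w)·13 = w·33.8 + (1−w)·18.
Collecting terms: w·24.2 = (1−w)·5.
So w/(1−w) = 5/24.2 = 0.2066, giving w = 5/(24.2+5) = 0.171.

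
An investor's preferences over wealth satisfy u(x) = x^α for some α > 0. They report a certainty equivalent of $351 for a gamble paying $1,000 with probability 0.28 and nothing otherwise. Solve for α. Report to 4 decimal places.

Since u(0) = 0, the lottery's EU is 0.28·1000^α.
Setting u(351) equal to that: 351^α = 0.28·1000^α ⇒ (351/1000)^α = 0.28.
α = ln(0.28) / ln(351/1000) = -1.2729657/-1.0469691 ≈ 1.2159.

α ≈ 1.2159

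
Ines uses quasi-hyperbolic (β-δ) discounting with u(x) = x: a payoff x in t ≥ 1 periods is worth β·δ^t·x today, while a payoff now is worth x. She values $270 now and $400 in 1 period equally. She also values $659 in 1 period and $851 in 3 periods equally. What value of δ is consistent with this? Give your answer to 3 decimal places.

δ ≈ 0.880

Both payoffs in the second observation are in the future, so β drops out: δ^1·659 = δ^3·851 ⇒ δ^2 = 659/851 = 0.77438, so δ = 0.87999.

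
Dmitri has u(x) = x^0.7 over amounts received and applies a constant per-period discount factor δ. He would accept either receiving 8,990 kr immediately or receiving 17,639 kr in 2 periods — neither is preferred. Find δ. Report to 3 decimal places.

δ ≈ 0.790

Indifference means u(8990) = δ^2 · u(17639), so δ^2 = u(8990)/u(17639).
Since u(x) = x^0.7, δ^2 = (8990/17639)^0.7 = 0.50967^0.7 = 0.62388.
Hence δ = (0.62388)^(1/2) = 0.78986.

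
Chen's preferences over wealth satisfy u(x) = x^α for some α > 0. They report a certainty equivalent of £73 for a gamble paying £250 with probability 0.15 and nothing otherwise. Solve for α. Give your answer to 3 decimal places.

The lottery's expected utility is 0.15·u(250) + 0.85·u(0) = 0.15·250^α (since u(0) = 0 for α > 0).
Setting u(73) equal to that: 73^α = 0.15·250^α ⇒ (73/250)^α = 0.15.
Take logs: α = ln 0.15 / ln(73/250) ≈ 1.54112.

α ≈ 1.541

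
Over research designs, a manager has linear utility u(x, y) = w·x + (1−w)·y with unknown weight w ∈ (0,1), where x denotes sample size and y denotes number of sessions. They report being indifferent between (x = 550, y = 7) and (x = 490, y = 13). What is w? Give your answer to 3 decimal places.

w = 0.091

Indifference: w·550 + (1−w)·7 = w·490 + (1−w)·13.
Collecting terms: w·60 = (1−w)·6.
Hence w = 6/(60+6) = 6/66 = 0.091.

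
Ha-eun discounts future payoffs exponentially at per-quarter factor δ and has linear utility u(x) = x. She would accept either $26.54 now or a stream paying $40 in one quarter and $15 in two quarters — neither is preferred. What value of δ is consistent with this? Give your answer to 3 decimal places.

Equating present values: 26.54 = 40δ + 15δ².
Rearranged: 15δ² + 40δ − 26.54 = 0.
δ = (−40 + √(40² + 4·15·26.54)) / (2·15) = (−40 + √3192.40) / 30 ≈ 0.550.

δ ≈ 0.550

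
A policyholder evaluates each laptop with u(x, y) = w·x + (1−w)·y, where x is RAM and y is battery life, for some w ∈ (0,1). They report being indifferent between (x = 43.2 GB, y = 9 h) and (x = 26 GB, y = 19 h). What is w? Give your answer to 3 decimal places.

Equating utilities: w·43.2 + (1−w)·9 = w·26 + (1−w)·19.
Rearranging, 17.2·w − 10·(1−w) = 0.
So w/(1−w) = 10/17.2 = 0.5814, giving w = 10/(17.2+10) = 0.368.

w = 0.368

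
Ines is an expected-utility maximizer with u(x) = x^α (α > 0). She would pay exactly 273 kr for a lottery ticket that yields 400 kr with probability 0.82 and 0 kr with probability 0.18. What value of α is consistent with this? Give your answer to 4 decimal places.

α ≈ 0.5195

Since u(0) = 0, the lottery's EU is 0.82·400^α.
Equating: 273^α = 0.82·400^α, i.e. 0.6825^α = 0.82.
Taking logs: α·ln(273/400) = ln(0.82), so α = -0.1984509 / -0.3819928 ≈ 0.5195.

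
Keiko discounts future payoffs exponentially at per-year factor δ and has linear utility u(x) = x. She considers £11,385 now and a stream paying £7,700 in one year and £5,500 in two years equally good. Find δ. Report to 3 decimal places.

δ ≈ 0.900

Equating present values: 11385 = 7700δ + 5500δ².
That is, 5500δ² + 7700δ − 11385 = 0, a quadratic in δ.
δ = (−7700 + √(7700² + 4·5500·11385)) / (2·5500) = (−7700 + √309760000.00) / 11000 ≈ 0.900.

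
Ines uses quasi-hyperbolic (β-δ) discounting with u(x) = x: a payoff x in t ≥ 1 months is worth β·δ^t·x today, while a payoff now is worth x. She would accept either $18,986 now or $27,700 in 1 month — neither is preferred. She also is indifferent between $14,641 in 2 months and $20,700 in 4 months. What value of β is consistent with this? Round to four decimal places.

From the later pair, β·δ^2·14641 = β·δ^4·20700; dividing through, δ^2 = 14641/20700 = 0.70729, so δ = 0.84101.
The first indifference: 18986 = β·δ·27700, so β = 18986/(δ·27700) = 18986/(0.84101·27700) ≈ 0.8150.

β ≈ 0.8150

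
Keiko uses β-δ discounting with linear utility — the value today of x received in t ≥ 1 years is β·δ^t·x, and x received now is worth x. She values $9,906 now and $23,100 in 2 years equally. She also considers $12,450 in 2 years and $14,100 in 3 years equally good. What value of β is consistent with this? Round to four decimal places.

From the later pair, β·δ^2·12450 = β·δ^3·14100; dividing through, δ = 12450/14100 = 0.88298.
Now use the now-vs-future pair: 9906 = β·δ^2·23100 gives β = 9906/(0.77965·23100) ≈ 0.5500.

β ≈ 0.5500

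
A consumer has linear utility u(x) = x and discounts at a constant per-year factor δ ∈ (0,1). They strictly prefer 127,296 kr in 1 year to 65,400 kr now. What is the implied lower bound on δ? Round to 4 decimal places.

δ > 0.5138

Comparing present values: 65400 < δ·127296.
Dividing through by 127296 gives δ > 0.51376.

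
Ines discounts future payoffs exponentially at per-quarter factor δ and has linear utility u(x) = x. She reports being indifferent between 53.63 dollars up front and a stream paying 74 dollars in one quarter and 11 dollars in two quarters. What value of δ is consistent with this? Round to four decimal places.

δ ≈ 0.6600

Equating present values: 53.63 = 74δ + 11δ².
Rearranged: 11δ² + 74δ − 53.63 = 0.
By the quadratic formula (taking the positive root), δ = (−74 + √7835.72) / 22 ≈ 0.6600.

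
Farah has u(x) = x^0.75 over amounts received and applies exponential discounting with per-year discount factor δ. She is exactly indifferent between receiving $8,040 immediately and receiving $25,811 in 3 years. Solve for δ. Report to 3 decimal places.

The payoff in 3 years is discounted by δ^3, so u(8040) = δ^3·u(25811) and δ^3 = u(8040)/u(25811).
Since u(x) = x^0.75, δ^3 = (8040/25811)^0.75 = 0.31150^0.75 = 0.41695.
Taking the cube root: δ = 0.41695^(1/3) ≈ 0.747.

δ ≈ 0.747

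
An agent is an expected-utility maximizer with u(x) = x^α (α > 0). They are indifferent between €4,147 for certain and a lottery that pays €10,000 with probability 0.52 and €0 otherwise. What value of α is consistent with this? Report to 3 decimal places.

α ≈ 0.743

Since u(0) = 0, the lottery's EU is 0.52·10000^α.
Equating: 4147^α = 0.52·10000^α, i.e. 0.4147^α = 0.52.
Take logs: α = ln 0.52 / ln(4147/10000) ≈ 0.74293.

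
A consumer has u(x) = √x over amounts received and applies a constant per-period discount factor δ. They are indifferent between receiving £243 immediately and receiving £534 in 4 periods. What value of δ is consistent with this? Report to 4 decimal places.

δ ≈ 0.9063

The payoff in 4 periods is discounted by δ^4, so u(243) = δ^4·u(534) and δ^4 = u(243)/u(534).
With u(x) = √x: δ^4 = √243/√534 = √(243/534) = 0.67458.
So δ = 0.67458^(1/4) ≈ 0.9063.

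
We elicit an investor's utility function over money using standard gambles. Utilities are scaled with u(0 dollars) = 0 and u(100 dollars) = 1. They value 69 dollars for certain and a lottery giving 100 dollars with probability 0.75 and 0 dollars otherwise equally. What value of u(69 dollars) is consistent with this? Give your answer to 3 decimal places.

0.750

The indifference gives u(69 dollars) = 0.75·u(100 dollars) + 0.25·u(0 dollars) = 0.75·1 + 0.25·0 = 0.75.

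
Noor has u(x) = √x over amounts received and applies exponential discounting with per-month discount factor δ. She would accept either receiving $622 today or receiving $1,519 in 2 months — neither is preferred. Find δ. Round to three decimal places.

Indifference means u(622) = δ^2 · u(1519), so δ^2 = u(622)/u(1519).
Since u(x) = √x, δ^2 = √(622/1519) = 0.63991.
Hence δ = (0.63991)^(1/2) = 0.79994.

δ ≈ 0.800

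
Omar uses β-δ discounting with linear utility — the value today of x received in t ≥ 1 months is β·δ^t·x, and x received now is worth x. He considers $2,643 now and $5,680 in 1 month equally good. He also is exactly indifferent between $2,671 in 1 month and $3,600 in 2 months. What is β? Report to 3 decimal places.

The second indifference involves only future payoffs, so β cancels: β·δ^1·2671 = β·δ^2·3600, giving δ = 2671/3600 = 0.74194.
Substituting δ into 2643 = β·δ·5680: β = 2643/(4214.244) ≈ 0.627.

β ≈ 0.627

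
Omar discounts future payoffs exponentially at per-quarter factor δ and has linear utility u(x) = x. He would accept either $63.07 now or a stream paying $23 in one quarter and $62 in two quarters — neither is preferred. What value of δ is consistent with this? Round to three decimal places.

The stream is worth 23δ + 62δ² today, so 23δ + 62δ² = 63.07.
That is, 62δ² + 23δ − 63.07 = 0, a quadratic in δ.
The positive root is δ = [−23 + √(23² + 4·62·63.07)] / (2·62) = (−23 + 127.163)/124 ≈ 0.840.

δ ≈ 0.840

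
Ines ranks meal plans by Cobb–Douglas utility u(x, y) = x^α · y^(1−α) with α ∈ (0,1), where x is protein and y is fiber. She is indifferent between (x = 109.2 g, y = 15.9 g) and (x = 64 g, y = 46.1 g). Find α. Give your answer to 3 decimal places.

The Cobb–Douglas utilities coincide, so 109.2^α·15.9^(1−α) = 64^α·46.1^(1−α).
(109.2/64)^α = (46.1/15.9)^(1−α); take logs: α·ln(109.2/64) = (1−α)·ln(46.1/15.9), i.e. α·0.534298 = (1−α)·1.064494.
Thus α·(1.598792) = 1.064494, so α = 1.064494/1.598792 ≈ 0.666.

α ≈ 0.666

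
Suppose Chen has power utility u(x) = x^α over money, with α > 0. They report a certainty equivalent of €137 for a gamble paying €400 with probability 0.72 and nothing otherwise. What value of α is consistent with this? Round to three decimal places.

EU(lottery) = 0.72·400^α + 0.28·0 = 0.72·400^α.
Equating: 137^α = 0.72·400^α, i.e. 0.3425^α = 0.72.
α = ln(0.72) / ln(137/400) = -0.328504/-1.071484 ≈ 0.307.

α ≈ 0.307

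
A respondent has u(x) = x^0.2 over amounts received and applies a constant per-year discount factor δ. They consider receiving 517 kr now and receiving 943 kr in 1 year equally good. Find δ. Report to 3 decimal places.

δ ≈ 0.887

The payoff in 1 year is discounted by δ, so u(517) = δ·u(943) and δ = u(517)/u(943).
Since u(x) = x^0.2, δ = (517/943)^0.2 = 0.54825^0.2 = 0.88674.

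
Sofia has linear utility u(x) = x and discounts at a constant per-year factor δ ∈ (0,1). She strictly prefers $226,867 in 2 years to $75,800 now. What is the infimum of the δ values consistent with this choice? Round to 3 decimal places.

Comparing present values: 75800 < δ^2·226867.
So δ^2 > 75800/226867 = 0.33412; taking the square root of both positive sides preserves the inequality.
δ > (75800/226867)^(1/2) ≈ 0.578.

δ > 0.578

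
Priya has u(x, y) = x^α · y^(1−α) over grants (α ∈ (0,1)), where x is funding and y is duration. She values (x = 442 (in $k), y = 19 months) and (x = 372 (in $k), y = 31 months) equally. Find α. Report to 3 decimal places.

The Cobb–Douglas utilities coincide, so 442^α·19^(1−α) = 372^α·31^(1−α).
Taking logs: α·ln 442 + (1−α)·ln 19 = α·ln 372 + (1−α)·ln 31, i.e. α·0.172416 = (1−α)·0.489548.
So α/(1−α) = (0.489548)/(0.172416) = 2.839342, and α = 2.839342/3.839342 ≈ 0.740.

α ≈ 0.740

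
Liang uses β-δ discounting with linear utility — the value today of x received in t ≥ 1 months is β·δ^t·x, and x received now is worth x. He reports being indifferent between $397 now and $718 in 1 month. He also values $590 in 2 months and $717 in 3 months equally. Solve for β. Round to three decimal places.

β ≈ 0.672

The second indifference involves only future payoffs, so β cancels: β·δ^2·590 = β·δ^3·717, giving δ = 590/717 = 0.82287.
The first indifference: 397 = β·δ·718, so β = 397/(δ·718) = 397/(0.82287·718) ≈ 0.672.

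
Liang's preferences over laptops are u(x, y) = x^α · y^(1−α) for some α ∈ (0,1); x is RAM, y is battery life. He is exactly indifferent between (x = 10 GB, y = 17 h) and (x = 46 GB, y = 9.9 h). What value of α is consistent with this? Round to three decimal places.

α ≈ 0.262

Indifference: 10^α · 17^(1−α) = 46^α · 9.9^(1−α).
(10/46)^α = (9.9/17)^(1−α); take logs: α·ln(10/46) = (1−α)·ln(9.9/17), i.e. α·-1.526056 = (1−α)·-0.540679.
So α/(1−α) = (-0.540679)/(-1.526056) = 0.354298, and α = 0.354298/1.354298 ≈ 0.262.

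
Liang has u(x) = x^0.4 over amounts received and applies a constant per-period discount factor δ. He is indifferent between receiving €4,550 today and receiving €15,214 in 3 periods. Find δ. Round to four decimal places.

Equating discounted utilities: u(4550) = δ^3·u(15214) ⇒ δ^3 = u(4550)/u(15214).
With u(x) = x^0.4: δ^3 = 4550^0.4/15214^0.4 = (4550/15214)^0.4 = 0.61703.
Taking the cube root: δ = 0.61703^(1/3) ≈ 0.8513.

δ ≈ 0.8513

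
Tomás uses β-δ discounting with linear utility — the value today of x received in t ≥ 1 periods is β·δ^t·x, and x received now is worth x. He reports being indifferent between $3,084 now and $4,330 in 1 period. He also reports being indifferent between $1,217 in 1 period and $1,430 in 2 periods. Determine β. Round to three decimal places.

From the later pair, β·δ^1·1217 = β·δ^2·1430; dividing through, δ = 1217/1430 = 0.85105.
Substituting δ into 3084 = β·δ·4330: β = 3084/(3685.042) ≈ 0.837.

β ≈ 0.837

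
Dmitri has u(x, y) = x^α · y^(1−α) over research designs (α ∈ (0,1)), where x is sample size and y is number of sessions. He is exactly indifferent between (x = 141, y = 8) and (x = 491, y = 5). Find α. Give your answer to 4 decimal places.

α ≈ 0.2736

Indifference: 141^α · 8^(1−α) = 491^α · 5^(1−α).
Taking logs: α·ln 141 + (1−α)·ln 8 = α·ln 491 + (1−α)·ln 5, i.e. α·-1.2476842 = (1−α)·-0.4700036.
With A = -1.2476842 and B = -0.4700036: α·A = (1−α)·B, so α = B/(A+B) = -0.4700036/-1.7176878 ≈ 0.2736.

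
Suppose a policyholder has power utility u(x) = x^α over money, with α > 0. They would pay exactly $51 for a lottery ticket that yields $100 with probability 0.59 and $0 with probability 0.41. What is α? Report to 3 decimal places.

α ≈ 0.784

The lottery's expected utility is 0.59·u(100) + 0.41·u(0) = 0.59·100^α (since u(0) = 0 for α > 0).
Setting u(51) equal to that: 51^α = 0.59·100^α ⇒ (51/100)^α = 0.59.
Take logs: α = ln 0.59 / ln(51/100) ≈ 0.78360.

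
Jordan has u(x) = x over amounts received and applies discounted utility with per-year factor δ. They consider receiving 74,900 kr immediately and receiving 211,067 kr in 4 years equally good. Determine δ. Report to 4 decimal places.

Equating discounted utilities: u(74900) = δ^4·u(211067) ⇒ δ^4 = u(74900)/u(211067).
With u(x) = x: δ^4 = 74900/211067 = 0.35486.
So δ = 0.35486^(1/4) ≈ 0.7718.

δ ≈ 0.7718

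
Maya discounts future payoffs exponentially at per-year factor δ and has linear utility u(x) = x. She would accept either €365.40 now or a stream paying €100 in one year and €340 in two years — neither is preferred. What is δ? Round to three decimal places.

δ ≈ 0.900

Equating present values: 365.40 = 100δ + 340δ².
Rearranged: 340δ² + 100δ − 365.40 = 0.
The positive root is δ = [−100 + √(100² + 4·340·365.40)] / (2·340) = (−100 + 712.000)/680 ≈ 0.900.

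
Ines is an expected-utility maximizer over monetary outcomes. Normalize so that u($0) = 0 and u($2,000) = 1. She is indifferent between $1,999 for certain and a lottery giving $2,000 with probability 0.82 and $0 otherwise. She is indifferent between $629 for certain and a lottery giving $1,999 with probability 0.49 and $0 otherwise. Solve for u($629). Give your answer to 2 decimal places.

From the first indifference, u($1,999) = 0.82·u($2,000) + 0.18·u($0) = 0.82·1 + 0.18·0 = 0.82.
Then u($629) = 0.49·u($1,999) + 0.51·u($0) = 0.49·0.82 + 0.51·0.00 = 0.4018.

0.40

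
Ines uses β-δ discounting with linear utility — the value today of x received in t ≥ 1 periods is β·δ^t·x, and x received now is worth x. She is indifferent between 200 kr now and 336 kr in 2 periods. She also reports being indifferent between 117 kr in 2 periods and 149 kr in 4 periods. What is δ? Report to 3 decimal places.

δ ≈ 0.886

From the later pair, β·δ^2·117 = β·δ^4·149; dividing through, δ^2 = 117/149 = 0.78523, so δ = 0.88613.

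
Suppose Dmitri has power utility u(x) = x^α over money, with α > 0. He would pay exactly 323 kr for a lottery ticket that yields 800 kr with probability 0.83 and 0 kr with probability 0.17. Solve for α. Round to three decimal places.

EU(lottery) = 0.83·800^α + 0.17·0 = 0.83·800^α.
Indifference: 323^α = 0.83·800^α, so (323/800)^α = 0.83.
Take logs: α = ln 0.83 / ln(323/800) ≈ 0.20544.

α ≈ 0.205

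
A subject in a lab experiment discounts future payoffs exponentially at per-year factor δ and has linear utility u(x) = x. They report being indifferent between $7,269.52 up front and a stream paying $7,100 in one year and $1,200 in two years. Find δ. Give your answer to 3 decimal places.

δ ≈ 0.890

The stream is worth 7100δ + 1200δ² today, so 7100δ + 1200δ² = 7269.52.
That is, 1200δ² + 7100δ − 7269.52 = 0, a quadratic in δ.
δ = (−7100 + √(7100² + 4·1200·7269.52)) / (2·1200) = (−7100 + √85303696.00) / 2400 ≈ 0.890.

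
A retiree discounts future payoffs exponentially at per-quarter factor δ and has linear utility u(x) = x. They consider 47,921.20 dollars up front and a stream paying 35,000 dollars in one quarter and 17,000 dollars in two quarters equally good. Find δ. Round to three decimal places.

The stream is worth 35000δ + 17000δ² today, so 35000δ + 17000δ² = 47921.20.
That is, 17000δ² + 35000δ − 47921.20 = 0, a quadratic in δ.
By the quadratic formula (taking the positive root), δ = (−35000 + √4483641600.00) / 34000 ≈ 0.940.

δ ≈ 0.940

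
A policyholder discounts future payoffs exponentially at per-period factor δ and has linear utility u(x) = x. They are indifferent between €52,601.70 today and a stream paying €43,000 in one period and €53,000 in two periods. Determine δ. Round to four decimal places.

δ ≈ 0.6700

Equating present values: 52601.70 = 43000δ + 53000δ².
Rearranged: 53000δ² + 43000δ − 52601.70 = 0.
The positive root is δ = [−43000 + √(43000² + 4·53000·52601.70)] / (2·53000) = (−43000 + 114020.000)/106000 ≈ 0.6700.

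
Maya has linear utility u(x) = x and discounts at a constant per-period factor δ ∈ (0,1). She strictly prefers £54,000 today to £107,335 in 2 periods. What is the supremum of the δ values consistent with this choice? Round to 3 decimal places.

Comparing present values: 54000 > δ^2·107335.
Dividing by 107335: δ^2 < 0.50310. Both sides are positive, so the square root keeps the direction.
δ < (54000/107335)^(1/2) ≈ 0.709.

δ < 0.709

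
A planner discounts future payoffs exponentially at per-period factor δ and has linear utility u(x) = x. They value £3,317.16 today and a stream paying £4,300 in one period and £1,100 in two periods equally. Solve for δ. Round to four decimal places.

Equating present values: 3317.16 = 4300δ + 1100δ².
That is, 1100δ² + 4300δ − 3317.16 = 0, a quadratic in δ.
By the quadratic formula (taking the positive root), δ = (−4300 + √33085504.00) / 2200 ≈ 0.6600.

δ ≈ 0.6600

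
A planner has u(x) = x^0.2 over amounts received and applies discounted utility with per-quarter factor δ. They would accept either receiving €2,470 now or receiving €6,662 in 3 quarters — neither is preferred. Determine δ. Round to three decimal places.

δ ≈ 0.936

Indifference means u(2470) = δ^3 · u(6662), so δ^3 = u(2470)/u(6662).
Since u(x) = x^0.2, δ^3 = (2470/6662)^0.2 = 0.37076^0.2 = 0.82001.
So δ = 0.82001^(1/3) ≈ 0.936.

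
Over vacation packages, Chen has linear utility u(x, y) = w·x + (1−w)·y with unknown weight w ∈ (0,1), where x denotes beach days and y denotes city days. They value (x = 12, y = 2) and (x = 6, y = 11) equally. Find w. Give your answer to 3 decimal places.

Equating utilities: w·12 + (1−w)·2 = w·6 + (1−w)·11.
w·(12−6) = (1−w)·(11−2), i.e. w·6 = (1−w)·9.
The marginal rate of substitution is 9/6, so w = 9/(6+9) = 0.600.

w = 0.600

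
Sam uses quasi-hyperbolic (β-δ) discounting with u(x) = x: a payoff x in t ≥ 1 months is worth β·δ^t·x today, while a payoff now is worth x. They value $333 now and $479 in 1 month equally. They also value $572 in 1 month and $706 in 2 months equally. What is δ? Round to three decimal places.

From the later pair, β·δ^1·572 = β·δ^2·706; dividing through, δ = 572/706 = 0.81020.

δ ≈ 0.810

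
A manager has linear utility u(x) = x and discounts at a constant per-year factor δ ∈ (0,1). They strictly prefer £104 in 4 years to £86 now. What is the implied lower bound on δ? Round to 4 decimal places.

Comparing present values: 86 < δ^4·104.
So δ^4 > 86/104 = 0.82692; taking the 4th root of both positive sides preserves the inequality.
δ > (86/104)^(1/4) ≈ 0.9536.

δ > 0.9536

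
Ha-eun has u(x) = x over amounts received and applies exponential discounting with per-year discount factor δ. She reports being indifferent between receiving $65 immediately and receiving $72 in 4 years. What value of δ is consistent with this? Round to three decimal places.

Indifference means u(65) = δ^4 · u(72), so δ^4 = u(65)/u(72).
With u(x) = x: δ^4 = 65/72 = 0.90278.
Taking the 4th root: δ = 0.90278^(1/4) ≈ 0.975.

δ ≈ 0.975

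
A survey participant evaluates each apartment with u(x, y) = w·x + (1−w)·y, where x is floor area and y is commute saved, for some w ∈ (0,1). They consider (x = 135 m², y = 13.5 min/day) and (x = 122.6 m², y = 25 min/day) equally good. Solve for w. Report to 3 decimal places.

Equating utilities: w·135 + (1−w)·13.5 = w·122.6 + (1−w)·25.
Collecting terms: w·12.4 = (1−w)·11.5.
So w/(1−w) = 11.5/12.4 = 0.9274, giving w = 11.5/(12.4+11.5) = 0.481.

w = 0.481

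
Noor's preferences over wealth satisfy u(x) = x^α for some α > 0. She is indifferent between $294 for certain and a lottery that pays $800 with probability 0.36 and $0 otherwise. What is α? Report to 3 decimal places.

EU(lottery) = 0.36·800^α + 0.64·0 = 0.36·800^α.
Setting u(294) equal to that: 294^α = 0.36·800^α ⇒ (294/800)^α = 0.36.
Taking logs: α·ln(294/800) = ln(0.36), so α = -1.021651 / -1.001032 ≈ 1.021.

α ≈ 1.021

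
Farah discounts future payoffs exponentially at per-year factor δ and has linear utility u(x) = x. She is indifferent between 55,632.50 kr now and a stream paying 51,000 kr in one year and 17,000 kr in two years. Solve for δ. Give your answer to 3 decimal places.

δ ≈ 0.850

The stream is worth 51000δ + 17000δ² today, so 51000δ + 17000δ² = 55632.50.
So 17000δ² + 51000δ − 55632.50 = 0.
δ = (−51000 + √(51000² + 4·17000·55632.50)) / (2·17000) = (−51000 + √6384010000.00) / 34000 ≈ 0.850.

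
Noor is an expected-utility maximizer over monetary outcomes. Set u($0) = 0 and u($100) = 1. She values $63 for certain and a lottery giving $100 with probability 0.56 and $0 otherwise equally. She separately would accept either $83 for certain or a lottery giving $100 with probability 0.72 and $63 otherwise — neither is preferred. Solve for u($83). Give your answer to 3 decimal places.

0.877

From the first indifference, u($63) = 0.56·u($100) + 0.44·u($0) = 0.56·1 + 0.44·0 = 0.56.
The second indifference gives u($83) = 0.72·u($100) + 0.28·u($63) = 0.72·1.00 + 0.28·0.56 = 0.8768.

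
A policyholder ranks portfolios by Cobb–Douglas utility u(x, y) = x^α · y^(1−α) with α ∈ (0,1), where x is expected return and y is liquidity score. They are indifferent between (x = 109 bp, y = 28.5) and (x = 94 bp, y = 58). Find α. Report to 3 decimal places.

α ≈ 0.828

The Cobb–Douglas utilities coincide, so 109^α·28.5^(1−α) = 94^α·58^(1−α).
(109/94)^α = (58/28.5)^(1−α); take logs: α·ln(109/94) = (1−α)·ln(58/28.5), i.e. α·0.148053 = (1−α)·0.710539.
So α/(1−α) = (0.710539)/(0.148053) = 4.799221, and α = 4.799221/5.799221 ≈ 0.828.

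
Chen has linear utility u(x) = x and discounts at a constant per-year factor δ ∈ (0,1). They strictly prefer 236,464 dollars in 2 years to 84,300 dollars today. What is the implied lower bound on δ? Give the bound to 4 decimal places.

The preference means 84300 < δ^2·236464.
So δ^2 > 84300/236464 = 0.35650; taking the square root of both positive sides preserves the inequality.
δ > (84300/236464)^(1/2) ≈ 0.5971.

δ > 0.5971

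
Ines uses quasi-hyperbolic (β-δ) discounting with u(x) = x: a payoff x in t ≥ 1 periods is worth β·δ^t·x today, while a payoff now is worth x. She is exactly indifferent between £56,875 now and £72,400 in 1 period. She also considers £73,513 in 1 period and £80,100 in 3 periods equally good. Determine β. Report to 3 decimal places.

β ≈ 0.820

Both payoffs in the second observation are in the future, so β drops out: δ^1·73513 = δ^3·80100 ⇒ δ^2 = 73513/80100 = 0.91777, so δ = 0.95800.
Substituting δ into 56875 = β·δ·72400: β = 56875/(69359.249) ≈ 0.820.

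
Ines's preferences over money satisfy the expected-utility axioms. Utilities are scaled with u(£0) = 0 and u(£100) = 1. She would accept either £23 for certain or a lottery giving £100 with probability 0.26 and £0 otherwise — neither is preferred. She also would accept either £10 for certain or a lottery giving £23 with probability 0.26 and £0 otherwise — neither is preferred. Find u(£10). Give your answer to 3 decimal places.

0.068

From the first indifference, u(£23) = 0.26·u(£100) + 0.74·u(£0) = 0.26·1 + 0.74·0 = 0.26.
The second indifference gives u(£10) = 0.26·u(£23) + 0.74·u(£0) = 0.26·0.26 + 0.74·0.00 = 0.0676.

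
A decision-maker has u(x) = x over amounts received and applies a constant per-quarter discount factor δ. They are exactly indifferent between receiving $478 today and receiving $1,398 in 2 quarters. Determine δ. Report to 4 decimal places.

Equating discounted utilities: u(478) = δ^2·u(1398) ⇒ δ^2 = u(478)/u(1398).
With u(x) = x: δ^2 = 478/1398 = 0.34192.
So δ = 0.34192^(1/2) ≈ 0.5847.

δ ≈ 0.5847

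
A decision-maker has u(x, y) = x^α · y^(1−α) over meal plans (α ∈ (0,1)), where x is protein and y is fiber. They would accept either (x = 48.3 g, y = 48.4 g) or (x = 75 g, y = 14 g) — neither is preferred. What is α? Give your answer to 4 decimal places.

α ≈ 0.7381

Indifference: 48.3^α · 48.4^(1−α) = 75^α · 14^(1−α).
Rearrange to (48.3/75)^α = (14/48.4)^(1−α) and take logs: α·-0.4400566 = (1−α)·-1.2404425.
So α/(1−α) = (-1.2404425)/(-0.4400566) = 2.8188249, and α = 2.8188249/3.8188249 ≈ 0.7381.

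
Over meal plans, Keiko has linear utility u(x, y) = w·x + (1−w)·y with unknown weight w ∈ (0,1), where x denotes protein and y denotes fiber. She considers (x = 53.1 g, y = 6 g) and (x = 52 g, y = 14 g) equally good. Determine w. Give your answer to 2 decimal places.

Indifference: w·53.1 + (1−w)·6 = w·52 + (1−w)·14.
Rearranging, 1.1·w − 8·(1−w) = 0.
So w/(1−w) = 8/1.1 = 7.2727, giving w = 8/(1.1+8) = 0.88.

w = 0.88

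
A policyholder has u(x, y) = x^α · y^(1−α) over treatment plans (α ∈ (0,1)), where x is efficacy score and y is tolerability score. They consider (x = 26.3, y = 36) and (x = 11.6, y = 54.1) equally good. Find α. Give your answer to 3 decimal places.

α ≈ 0.332

The Cobb–Douglas utilities coincide, so 26.3^α·36^(1−α) = 11.6^α·54.1^(1−α).
Rearrange to (26.3/11.6)^α = (54.1/36)^(1−α) and take logs: α·0.818564 = (1−α)·0.407315.
Thus α·(1.225879) = 0.407315, so α = 0.407315/1.225879 ≈ 0.332.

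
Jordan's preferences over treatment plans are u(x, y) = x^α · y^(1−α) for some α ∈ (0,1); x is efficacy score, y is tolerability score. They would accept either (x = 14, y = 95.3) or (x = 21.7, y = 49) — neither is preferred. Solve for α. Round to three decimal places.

Indifference: 14^α · 95.3^(1−α) = 21.7^α · 49^(1−α).
Rearrange to (14/21.7)^α = (49/95.3)^(1−α) and take logs: α·-0.438255 = (1−α)·-0.665210.
Thus α·(-1.103465) = -0.665210, so α = -0.665210/-1.103465 ≈ 0.603.

α ≈ 0.603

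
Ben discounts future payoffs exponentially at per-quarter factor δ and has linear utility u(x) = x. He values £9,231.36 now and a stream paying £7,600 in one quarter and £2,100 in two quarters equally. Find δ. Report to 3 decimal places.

Present value of the stream is 7600·δ + 2100·δ². Indifference gives 7600δ + 2100δ² = 9231.36.
So 2100δ² + 7600δ − 9231.36 = 0.
δ = (−7600 + √(7600² + 4·2100·9231.36)) / (2·2100) = (−7600 + √135303424.00) / 4200 ≈ 0.960.

δ ≈ 0.960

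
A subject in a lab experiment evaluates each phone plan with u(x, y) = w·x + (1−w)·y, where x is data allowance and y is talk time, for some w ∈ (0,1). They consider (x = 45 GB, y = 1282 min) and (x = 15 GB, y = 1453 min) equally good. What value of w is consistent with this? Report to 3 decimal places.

Indifference: w·45 + (1−w)·1282 = w·15 + (1−w)·1453.
Collecting terms: w·30 = (1−w)·171.
The marginal rate of substitution is 171/30, so w = 171/(30+171) = 0.851.

w = 0.851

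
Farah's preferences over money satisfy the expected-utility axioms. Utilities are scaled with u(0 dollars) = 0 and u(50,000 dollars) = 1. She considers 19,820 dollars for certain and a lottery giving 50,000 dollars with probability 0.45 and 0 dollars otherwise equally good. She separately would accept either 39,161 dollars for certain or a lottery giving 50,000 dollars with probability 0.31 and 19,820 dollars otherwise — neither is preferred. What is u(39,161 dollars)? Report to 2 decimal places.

First, u(19,820 dollars) = 0.45·u(50,000 dollars) + 0.55·u(0 dollars) = 0.45.
Chaining: u(39,161 dollars) = 0.31·1.00 + 0.69·0.45 = 0.6205.

0.62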